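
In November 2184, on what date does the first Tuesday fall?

November 2, 2184

November 1, 2184 is a Monday.
The first Tuesday is therefore November 2 (1 days later).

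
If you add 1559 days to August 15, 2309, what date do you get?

+365 (one year) → Aug 15, 2310 (1194 left).
+365 (one year) → Aug 15, 2311 (829 left).
+366 (one year; includes Feb 29, 2312) → Aug 15, 2312 (463 left).
+365 (one year) → Aug 15, 2313 (98 left).
Aug has 31 days: +17 → Sep 1, 2313 (81 left).
Sep has 30 days: +30 → Oct 1, 2313 (51 left).
Oct has 31 days: +31 → Nov 1, 2313 (20 left).
+20 → Nov 21, 2313.

November 21, 2313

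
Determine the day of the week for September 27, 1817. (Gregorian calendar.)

Doomsday rule: the anchor day for the 1800s is Friday. For year 17: 17÷12 = 1 r 5, and 5÷4 = 1, so 1+5+1 = 7.
Friday + 7 ≡ Friday — that's 1817's doomsday.
In September the doomsday date is Sep 5.
Sep 27 is 22 days after Sep 5; 22 mod 7 = 1, so Friday + 1 = Saturday.

Saturday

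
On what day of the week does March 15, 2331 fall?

Doomsday rule: the anchor day for the 2300s is Wednesday. For year 31: 31÷12 = 2 r 7, and 7÷4 = 1, so 2+7+1 = 10.
Wednesday + 10 ≡ Saturday — that's 2331's doomsday.
In March the doomsday date is Mar 14.
Mar 15 is 1 day after Mar 14; 1 mod 7 = 1, so Saturday + 1 = Sunday.

Sunday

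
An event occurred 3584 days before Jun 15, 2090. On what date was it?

−365 (one year) → Jun 15, 2089 (3219 left).
−365 (one year) → Jun 15, 2088 (2854 left).
−366 (one year; includes Feb 29, 2088) → Jun 15, 2087 (2488 left).
−365 (one year) → Jun 15, 2086 (2123 left).
−365 (one year) → Jun 15, 2085 (1758 left).
−365 (one year) → Jun 15, 2084 (1393 left).
−366 (one year; includes Feb 29, 2084) → Jun 15, 2083 (1027 left).
−365 (one year) → Jun 15, 2082 (662 left).
−365 (one year) → Jun 15, 2081 (297 left).
−15 → May 31, 2081 (end of May, 31 days; 282 left).
−31 → Apr 30, 2081 (end of Apr, 30 days; 251 left).
−30 → Mar 31, 2081 (end of Mar, 31 days; 221 left).
−31 → Feb 28, 2081 (end of Feb, 28 days; 190 left).
−28 → Jan 31, 2081 (end of Jan, 31 days; 162 left).
−31 → Dec 31, 2080 (end of Dec, 31 days; 131 left).
−31 → Nov 30, 2080 (end of Nov, 30 days; 100 left).
−30 → Oct 31, 2080 (end of Oct, 31 days; 70 left).
−31 → Sep 30, 2080 (end of Sep, 30 days; 39 left).
−30 → Aug 31, 2080 (end of Aug, 31 days; 9 left).
−9 → Aug 22, 2080.

August 22, 2080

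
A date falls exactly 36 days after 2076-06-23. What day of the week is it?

Jun 23, 2076 is a Tuesday.
36 mod 7 = 1, so 36 days after a Tuesday is Tuesday + 1 = Wednesday.

Wednesday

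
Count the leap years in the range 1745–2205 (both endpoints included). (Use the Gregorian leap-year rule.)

Multiples of 4 in [1745,2205]: 115.
Of those, multiples of 100: 5 (not leap unless ÷400).
Multiples of 400: 1.
Leap years = 115 − 5 + 1 = 111.

111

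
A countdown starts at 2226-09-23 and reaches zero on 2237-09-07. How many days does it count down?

4002

Sep 23, 2226 → Sep 23, 2227: 365 days.
Sep 23, 2227 → Sep 23, 2228: 366 days (Feb 29, 2228 is in that span).
Sep 23, 2228 → Sep 23, 2229: 365 days.
Sep 23, 2229 → Sep 23, 2230: 365 days.
Sep 23, 2230 → Sep 23, 2231: 365 days.
Sep 23, 2231 → Sep 23, 2232: 366 days (Feb 29, 2232 is in that span).
Sep 23, 2232 → Sep 23, 2233: 365 days.
Sep 23, 2233 → Sep 23, 2234: 365 days.
Sep 23, 2234 → Sep 23, 2235: 365 days.
Sep 23, 2235 → Sep 23, 2236: 366 days (Feb 29, 2236 is in that span).
Sep 23, 2236 → Oct 23, 2236: 30 days (September has 30).
Oct 23, 2236 → Nov 23, 2236: 31 days (October has 31).
Nov 23, 2236 → Dec 23, 2236: 30 days (November has 30).
Dec 23, 2236 → Jan 23, 2237: 31 days (December has 31).
Jan 23, 2237 → Feb 23, 2237: 31 days (January has 31).
Feb 23, 2237 → Mar 23, 2237: 28 days (February has 28).
Mar 23, 2237 → Apr 23, 2237: 31 days (March has 31).
Apr 23, 2237 → May 23, 2237: 30 days (April has 30).
May 23, 2237 → Jun 23, 2237: 31 days (May has 31).
Jun 23, 2237 → Jul 23, 2237: 30 days (June has 30).
Jul 23, 2237 → Aug 23, 2237: 31 days (July has 31).
Aug 23, 2237 → Sep 7, 2237: 15 days.
Total: 4002 days.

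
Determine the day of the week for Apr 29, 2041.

Doomsday rule: the anchor day for the 2000s is Tuesday. For year 41: 41÷12 = 3 r 5, and 5÷4 = 1, so 3+5+1 = 9.
Tuesday + 9 ≡ Thursday — that's 2041's doomsday.
In April the doomsday date is Apr 4.
Apr 29 is 25 days after Apr 4; 25 mod 7 = 4, so Thursday + 4 = Monday.

Monday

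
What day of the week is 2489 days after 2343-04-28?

Apr 28, 2343 is a Wednesday.
2489 mod 7 = 4, so 2489 days after a Wednesday is Wednesday + 4 = Sunday.

Sunday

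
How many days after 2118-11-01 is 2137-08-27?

6874

Nov 1, 2118 → Nov 1, 2119: 365 days.
Nov 1, 2119 → Nov 1, 2120: 366 days (Feb 29, 2120 is in that span).
Nov 1, 2120 → Nov 1, 2121: 365 days.
Nov 1, 2121 → Nov 1, 2122: 365 days.
Nov 1, 2122 → Nov 1, 2123: 365 days.
Nov 1, 2123 → Nov 1, 2124: 366 days (Feb 29, 2124 is in that span).
Nov 1, 2124 → Nov 1, 2125: 365 days.
Nov 1, 2125 → Nov 1, 2126: 365 days.
Nov 1, 2126 → Nov 1, 2127: 365 days.
Nov 1, 2127 → Nov 1, 2128: 366 days (Feb 29, 2128 is in that span).
Nov 1, 2128 → Nov 1, 2129: 365 days.
Nov 1, 2129 → Nov 1, 2130: 365 days.
Nov 1, 2130 → Nov 1, 2131: 365 days.
Nov 1, 2131 → Nov 1, 2132: 366 days (Feb 29, 2132 is in that span).
Nov 1, 2132 → Nov 1, 2133: 365 days.
Nov 1, 2133 → Nov 1, 2134: 365 days.
Nov 1, 2134 → Nov 1, 2135: 365 days.
Nov 1, 2135 → Nov 1, 2136: 366 days (Feb 29, 2136 is in that span).
Nov 1, 2136 → Dec 1, 2136: 30 days (November has 30).
Dec 1, 2136 → Jan 1, 2137: 31 days (December has 31).
Jan 1, 2137 → Feb 1, 2137: 31 days (January has 31).
Feb 1, 2137 → Mar 1, 2137: 28 days (February has 28).
Mar 1, 2137 → Apr 1, 2137: 31 days (March has 31).
Apr 1, 2137 → May 1, 2137: 30 days (April has 30).
May 1, 2137 → Jun 1, 2137: 31 days (May has 31).
Jun 1, 2137 → Jul 1, 2137: 30 days (June has 30).
Jul 1, 2137 → Aug 1, 2137: 31 days (July has 31).
Aug 1, 2137 → Aug 27, 2137: 26 days.
Total: 6874 days.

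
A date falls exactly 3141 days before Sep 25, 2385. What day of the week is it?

First find the weekday of Sep 25, 2385. Doomsday rule: the anchor day for the 2300s is Wednesday. For year 85: 85÷12 = 7 r 1, and 1÷4 = 0, so 7+1+0 = 8.
Wednesday + 8 ≡ Thursday — that's 2385's doomsday.
In September the doomsday date is Sep 5.
Sep 25 is 20 days after Sep 5; 20 mod 7 = 6, so Thursday + 6 = Wednesday.
3141 mod 7 = 5, so 3141 days before a Wednesday is Wednesday − 5 = Friday.

Friday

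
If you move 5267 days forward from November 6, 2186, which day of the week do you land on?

First find the weekday of Nov 6, 2186. Doomsday rule: the anchor day for the 2100s is Sunday. For year 86: 86÷12 = 7 r 2, and 2÷4 = 0, so 7+2+0 = 9.
Sunday + 9 ≡ Tuesday — that's 2186's doomsday.
In November the doomsday date is Nov 7.
Nov 6 is 1 day before Nov 7; 1 mod 7 = 1, so Tuesday − 1 = Monday.
5267 mod 7 = 3, so 5267 days after a Monday is Monday + 3 = Thursday.

Thursday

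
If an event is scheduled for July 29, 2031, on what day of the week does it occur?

January 1, 2031 is a Wednesday.
Jan 1, 2031 → Feb 1, 2031: 31 days (January has 31).
Feb 1, 2031 → Mar 1, 2031: 28 days (February has 28).
Mar 1, 2031 → Apr 1, 2031: 31 days (March has 31).
Apr 1, 2031 → May 1, 2031: 30 days (April has 30).
May 1, 2031 → Jun 1, 2031: 31 days (May has 31).
Jun 1, 2031 → Jul 1, 2031: 30 days (June has 30).
Jul 1, 2031 → Jul 29, 2031: 28 days.
Total: 209 days.
209 mod 7 = 6, so Wednesday + 6 = Tuesday.

Tuesday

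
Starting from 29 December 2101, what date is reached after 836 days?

April 13, 2104

+365 (one year) → Dec 29, 2102 (471 left).
+365 (one year) → Dec 29, 2103 (106 left).
Dec has 31 days: +3 → Jan 1, 2104 (103 left).
Jan has 31 days: +31 → Feb 1, 2104 (72 left).
Feb has 29 days: +29 → Mar 1, 2104 (43 left).
Mar has 31 days: +31 → Apr 1, 2104 (12 left).
+12 → Apr 13, 2104.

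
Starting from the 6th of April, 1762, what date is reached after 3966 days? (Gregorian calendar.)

February 13, 1773

+365 (one year) → Apr 6, 1763 (3601 left).
+366 (one year; includes Feb 29, 1764) → Apr 6, 1764 (3235 left).
+365 (one year) → Apr 6, 1765 (2870 left).
+365 (one year) → Apr 6, 1766 (2505 left).
+365 (one year) → Apr 6, 1767 (2140 left).
+366 (one year; includes Feb 29, 1768) → Apr 6, 1768 (1774 left).
+365 (one year) → Apr 6, 1769 (1409 left).
+365 (one year) → Apr 6, 1770 (1044 left).
+365 (one year) → Apr 6, 1771 (679 left).
+366 (one year; includes Feb 29, 1772) → Apr 6, 1772 (313 left).
Apr has 30 days: +25 → May 1, 1772 (288 left).
May has 31 days: +31 → Jun 1, 1772 (257 left).
Jun has 30 days: +30 → Jul 1, 1772 (227 left).
Jul has 31 days: +31 → Aug 1, 1772 (196 left).
Aug has 31 days: +31 → Sep 1, 1772 (165 left).
Sep has 30 days: +30 → Oct 1, 1772 (135 left).
Oct has 31 days: +31 → Nov 1, 1772 (104 left).
Nov has 30 days: +30 → Dec 1, 1772 (74 left).
Dec has 31 days: +31 → Jan 1, 1773 (43 left).
Jan has 31 days: +31 → Feb 1, 1773 (12 left).
+12 → Feb 13, 1773.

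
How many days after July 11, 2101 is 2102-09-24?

440

Jul 11, 2101 → Jul 11, 2102: 365 days.
Jul 11, 2102 → Aug 11, 2102: 31 days (July has 31).
Aug 11, 2102 → Sep 11, 2102: 31 days (August has 31).
Sep 11, 2102 → Sep 24, 2102: 13 days.
Total: 440 days.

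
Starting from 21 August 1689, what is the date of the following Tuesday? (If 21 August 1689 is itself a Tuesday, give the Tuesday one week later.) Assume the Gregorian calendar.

August 23, 1689

Aug 21, 1689 is a Sunday.
From Sunday to the next Tuesday is 2 days.
Aug 21, 1689 + 2 = Aug 23, 1689.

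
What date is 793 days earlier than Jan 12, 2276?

−365 (one year) → Jan 12, 2275 (428 left).
−365 (one year) → Jan 12, 2274 (63 left).
−12 → Dec 31, 2273 (end of Dec, 31 days; 51 left).
−31 → Nov 30, 2273 (end of Nov, 30 days; 20 left).
−20 → Nov 10, 2273.

November 10, 2273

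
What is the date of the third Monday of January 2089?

January 1, 2089 is a Saturday.
The first Monday is therefore January 3 (2 days later).
The third Monday is 3 + 2×7 = January 17.

January 17, 2089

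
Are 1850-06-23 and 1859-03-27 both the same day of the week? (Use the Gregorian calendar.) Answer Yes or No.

Yes

From Jun 23, 1850 to Mar 27, 1859 is 3199 days.
3199 mod 7 = 0, so they are the same weekday.
(Jun 23, 1850 is a Sunday; Mar 27, 1859 is a Sunday.)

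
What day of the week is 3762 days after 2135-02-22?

Feb 22, 2135 is a Tuesday.
3762 mod 7 = 3, so 3762 days after a Tuesday is Tuesday + 3 = Friday.

Friday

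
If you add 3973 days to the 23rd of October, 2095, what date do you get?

+366 (one year; includes Feb 29, 2096) → Oct 23, 2096 (3607 left).
+365 (one year) → Oct 23, 2097 (3242 left).
+365 (one year) → Oct 23, 2098 (2877 left).
+365 (one year) → Oct 23, 2099 (2512 left).
+365 (one year) → Oct 23, 2100 (2147 left).
+365 (one year) → Oct 23, 2101 (1782 left).
+365 (one year) → Oct 23, 2102 (1417 left).
+365 (one year) → Oct 23, 2103 (1052 left).
+366 (one year; includes Feb 29, 2104) → Oct 23, 2104 (686 left).
+365 (one year) → Oct 23, 2105 (321 left).
Oct has 31 days: +9 → Nov 1, 2105 (312 left).
Nov has 30 days: +30 → Dec 1, 2105 (282 left).
Dec has 31 days: +31 → Jan 1, 2106 (251 left).
Jan has 31 days: +31 → Feb 1, 2106 (220 left).
Feb has 28 days: +28 → Mar 1, 2106 (192 left).
Mar has 31 days: +31 → Apr 1, 2106 (161 left).
Apr has 30 days: +30 → May 1, 2106 (131 left).
May has 31 days: +31 → Jun 1, 2106 (100 left).
Jun has 30 days: +30 → Jul 1, 2106 (70 left).
Jul has 31 days: +31 → Aug 1, 2106 (39 left).
Aug has 31 days: +31 → Sep 1, 2106 (8 left).
+8 → Sep 9, 2106.

September 9, 2106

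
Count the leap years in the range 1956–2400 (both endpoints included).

109

Multiples of 4 in [1956,2400]: 112.
Of those, multiples of 100: 5 (not leap unless ÷400).
Multiples of 400: 2.
Leap years = 112 − 5 + 2 = 109.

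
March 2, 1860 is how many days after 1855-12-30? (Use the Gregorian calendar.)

1524

Dec 30, 1855 → Dec 30, 1856: 366 days (Feb 29, 1856 is in that span).
Dec 30, 1856 → Dec 30, 1857: 365 days.
Dec 30, 1857 → Dec 30, 1858: 365 days.
Dec 30, 1858 → Dec 30, 1859: 365 days.
Dec 30, 1859 → Jan 30, 1860: 31 days (December has 31).
Jan 30, 1860 → Feb 29, 1860: 30 days (January has 31).
Feb 29, 1860 → Mar 2, 1860: 2 days.
Total: 1524 days.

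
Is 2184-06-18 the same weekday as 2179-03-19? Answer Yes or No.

From Mar 19, 2179 to Jun 18, 2184 is 1918 days.
1918 mod 7 = 0, so they are the same weekday.
(Mar 19, 2179 is a Friday; Jun 18, 2184 is a Friday.)

Yes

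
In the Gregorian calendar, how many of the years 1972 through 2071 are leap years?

Multiples of 4 in [1972,2071]: 25.
Of those, multiples of 100: 1 (not leap unless ÷400).
Multiples of 400: 1.
Leap years = 25 − 1 + 1 = 25.

25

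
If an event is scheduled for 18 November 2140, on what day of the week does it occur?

Doomsday rule: the anchor day for the 2100s is Sunday. For year 40: 40÷12 = 3 r 4, and 4÷4 = 1, so 3+4+1 = 8.
Sunday + 8 ≡ Monday — that's 2140's doomsday.
In November the doomsday date is Nov 7.
Nov 18 is 11 days after Nov 7; 11 mod 7 = 4, so Monday + 4 = Friday.

Friday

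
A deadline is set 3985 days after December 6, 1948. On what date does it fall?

+365 (one year) → Dec 6, 1949 (3620 left).
+365 (one year) → Dec 6, 1950 (3255 left).
+365 (one year) → Dec 6, 1951 (2890 left).
+366 (one year; includes Feb 29, 1952) → Dec 6, 1952 (2524 left).
+365 (one year) → Dec 6, 1953 (2159 left).
+365 (one year) → Dec 6, 1954 (1794 left).
+365 (one year) → Dec 6, 1955 (1429 left).
+366 (one year; includes Feb 29, 1956) → Dec 6, 1956 (1063 left).
+365 (one year) → Dec 6, 1957 (698 left).
+365 (one year) → Dec 6, 1958 (333 left).
Dec has 31 days: +26 → Jan 1, 1959 (307 left).
Jan has 31 days: +31 → Feb 1, 1959 (276 left).
Feb has 28 days: +28 → Mar 1, 1959 (248 left).
Mar has 31 days: +31 → Apr 1, 1959 (217 left).
Apr has 30 days: +30 → May 1, 1959 (187 left).
May has 31 days: +31 → Jun 1, 1959 (156 left).
Jun has 30 days: +30 → Jul 1, 1959 (126 left).
Jul has 31 days: +31 → Aug 1, 1959 (95 left).
Aug has 31 days: +31 → Sep 1, 1959 (64 left).
Sep has 30 days: +30 → Oct 1, 1959 (34 left).
Oct has 31 days: +31 → Nov 1, 1959 (3 left).
+3 → Nov 4, 1959.

November 4, 1959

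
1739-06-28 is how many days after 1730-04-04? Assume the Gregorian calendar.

Apr 4, 1730 → Apr 4, 1731: 365 days.
Apr 4, 1731 → Apr 4, 1732: 366 days (Feb 29, 1732 is in that span).
Apr 4, 1732 → Apr 4, 1733: 365 days.
Apr 4, 1733 → Apr 4, 1734: 365 days.
Apr 4, 1734 → Apr 4, 1735: 365 days.
Apr 4, 1735 → Apr 4, 1736: 366 days (Feb 29, 1736 is in that span).
Apr 4, 1736 → Apr 4, 1737: 365 days.
Apr 4, 1737 → Apr 4, 1738: 365 days.
Apr 4, 1738 → Apr 4, 1739: 365 days.
Apr 4, 1739 → May 4, 1739: 30 days (April has 30).
May 4, 1739 → Jun 4, 1739: 31 days (May has 31).
Jun 4, 1739 → Jun 28, 1739: 24 days.
Total: 3372 days.

3372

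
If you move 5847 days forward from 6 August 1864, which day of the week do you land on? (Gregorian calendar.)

Monday

First find the weekday of Aug 6, 1864. Doomsday rule: the anchor day for the 1800s is Friday. For year 64: 64÷12 = 5 r 4, and 4÷4 = 1, so 5+4+1 = 10.
Friday + 10 ≡ Monday — that's 1864's doomsday.
In August the doomsday date is Aug 8.
Aug 6 is 2 days before Aug 8; 2 mod 7 = 2, so Monday − 2 = Saturday.
5847 mod 7 = 2, so 5847 days after a Saturday is Saturday + 2 = Monday.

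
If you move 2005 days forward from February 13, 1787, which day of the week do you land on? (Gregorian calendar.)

Friday

Feb 13, 1787 is a Tuesday.
2005 mod 7 = 3, so 2005 days after a Tuesday is Tuesday + 3 = Friday.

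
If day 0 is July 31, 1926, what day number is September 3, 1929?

Jul 31, 1926 → Jul 31, 1927: 365 days.
Jul 31, 1927 → Jul 31, 1928: 366 days (Feb 29, 1928 is in that span).
Jul 31, 1928 → Aug 31, 1928: 31 days (July has 31).
Aug 31, 1928 → Sep 30, 1928: 30 days (August has 31).
Sep 30, 1928 → Oct 30, 1928: 30 days (September has 30).
Oct 30, 1928 → Nov 30, 1928: 31 days (October has 31).
Nov 30, 1928 → Dec 30, 1928: 30 days (November has 30).
Dec 30, 1928 → Jan 30, 1929: 31 days (December has 31).
Jan 30, 1929 → Feb 28, 1929: 29 days (January has 31).
Feb 28, 1929 → Mar 28, 1929: 28 days (February has 28).
Mar 28, 1929 → Apr 28, 1929: 31 days (March has 31).
Apr 28, 1929 → May 28, 1929: 30 days (April has 30).
May 28, 1929 → Jun 28, 1929: 31 days (May has 31).
Jun 28, 1929 → Jul 28, 1929: 30 days (June has 30).
Jul 28, 1929 → Aug 28, 1929: 31 days (July has 31).
Aug 28, 1929 → Sep 3, 1929: 6 days.
Total: 1130 days.

1130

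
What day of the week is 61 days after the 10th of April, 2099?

First find the weekday of Apr 10, 2099. Doomsday rule: the anchor day for the 2000s is Tuesday. For year 99: 99÷12 = 8 r 3, and 3÷4 = 0, so 8+3+0 = 11.
Tuesday + 11 ≡ Saturday — that's 2099's doomsday.
In April the doomsday date is Apr 4.
Apr 10 is 6 days after Apr 4; 6 mod 7 = 6, so Saturday + 6 = Friday.
61 mod 7 = 5, so 61 days after a Friday is Friday + 5 = Wednesday.

Wednesday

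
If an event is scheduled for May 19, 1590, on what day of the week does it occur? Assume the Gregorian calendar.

Doomsday rule: the anchor day for the 1500s is Wednesday. For year 90: 90÷12 = 7 r 6, and 6÷4 = 1, so 7+6+1 = 14.
Wednesday + 14 ≡ Wednesday — that's 1590's doomsday.
In May the doomsday date is May 9.
May 19 is 10 days after May 9; 10 mod 7 = 3, so Wednesday + 3 = Saturday.

Saturday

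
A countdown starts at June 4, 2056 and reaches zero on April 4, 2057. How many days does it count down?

Jun 4, 2056 → Jul 4, 2056: 30 days (June has 30).
Jul 4, 2056 → Aug 4, 2056: 31 days (July has 31).
Aug 4, 2056 → Sep 4, 2056: 31 days (August has 31).
Sep 4, 2056 → Oct 4, 2056: 30 days (September has 30).
Oct 4, 2056 → Nov 4, 2056: 31 days (October has 31).
Nov 4, 2056 → Dec 4, 2056: 30 days (November has 30).
Dec 4, 2056 → Jan 4, 2057: 31 days (December has 31).
Jan 4, 2057 → Feb 4, 2057: 31 days (January has 31).
Feb 4, 2057 → Mar 4, 2057: 28 days (February has 28).
Mar 4, 2057 → Apr 4, 2057: 31 days.
Total: 304 days.

304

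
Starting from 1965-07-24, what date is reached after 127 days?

November 28, 1965

Jul has 31 days: +8 → Aug 1, 1965 (119 left).
Aug has 31 days: +31 → Sep 1, 1965 (88 left).
Sep has 30 days: +30 → Oct 1, 1965 (58 left).
Oct has 31 days: +31 → Nov 1, 1965 (27 left).
+27 → Nov 28, 1965.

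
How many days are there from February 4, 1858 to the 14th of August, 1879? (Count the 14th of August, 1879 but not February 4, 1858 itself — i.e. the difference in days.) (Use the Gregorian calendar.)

7861

Feb 4, 1858 → Feb 4, 1859: 365 days.
Feb 4, 1859 → Feb 4, 1860: 365 days.
Feb 4, 1860 → Feb 4, 1861: 366 days (Feb 29, 1860 is in that span).
Feb 4, 1861 → Feb 4, 1862: 365 days.
Feb 4, 1862 → Feb 4, 1863: 365 days.
Feb 4, 1863 → Feb 4, 1864: 365 days.
Feb 4, 1864 → Feb 4, 1865: 366 days (Feb 29, 1864 is in that span).
Feb 4, 1865 → Feb 4, 1866: 365 days.
Feb 4, 1866 → Feb 4, 1867: 365 days.
Feb 4, 1867 → Feb 4, 1868: 365 days.
Feb 4, 1868 → Feb 4, 1869: 366 days (Feb 29, 1868 is in that span).
Feb 4, 1869 → Feb 4, 1870: 365 days.
Feb 4, 1870 → Feb 4, 1871: 365 days.
Feb 4, 1871 → Feb 4, 1872: 365 days.
Feb 4, 1872 → Feb 4, 1873: 366 days (Feb 29, 1872 is in that span).
Feb 4, 1873 → Feb 4, 1874: 365 days.
Feb 4, 1874 → Feb 4, 1875: 365 days.
Feb 4, 1875 → Feb 4, 1876: 365 days.
Feb 4, 1876 → Feb 4, 1877: 366 days (Feb 29, 1876 is in that span).
Feb 4, 1877 → Feb 4, 1878: 365 days.
Feb 4, 1878 → Feb 4, 1879: 365 days.
Feb 4, 1879 → Mar 4, 1879: 28 days (February has 28).
Mar 4, 1879 → Apr 4, 1879: 31 days (March has 31).
Apr 4, 1879 → May 4, 1879: 30 days (April has 30).
May 4, 1879 → Jun 4, 1879: 31 days (May has 31).
Jun 4, 1879 → Jul 4, 1879: 30 days (June has 30).
Jul 4, 1879 → Aug 4, 1879: 31 days (July has 31).
Aug 4, 1879 → Aug 14, 1879: 10 days.
Total: 7861 days.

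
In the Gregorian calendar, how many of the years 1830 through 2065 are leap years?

58

Multiples of 4 in [1830,2065]: 59.
Of those, multiples of 100: 2 (not leap unless ÷400).
Multiples of 400: 1.
Leap years = 59 − 2 + 1 = 58.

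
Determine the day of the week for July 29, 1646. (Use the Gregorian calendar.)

Sunday

Doomsday rule: the anchor day for the 1600s is Tuesday. For year 46: 46÷12 = 3 r 10, and 10÷4 = 2, so 3+10+2 = 15.
Tuesday + 15 ≡ Wednesday — that's 1646's doomsday.
In July the doomsday date is Jul 11.
Jul 29 is 18 days after Jul 11; 18 mod 7 = 4, so Wednesday + 4 = Sunday.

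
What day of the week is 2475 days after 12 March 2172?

Monday

Mar 12, 2172 is a Thursday.
2475 mod 7 = 4, so 2475 days after a Thursday is Thursday + 4 = Monday.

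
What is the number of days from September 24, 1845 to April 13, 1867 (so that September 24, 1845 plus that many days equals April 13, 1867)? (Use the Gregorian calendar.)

Sep 24, 1845 → Sep 24, 1846: 365 days.
Sep 24, 1846 → Sep 24, 1847: 365 days.
Sep 24, 1847 → Sep 24, 1848: 366 days (Feb 29, 1848 is in that span).
Sep 24, 1848 → Sep 24, 1849: 365 days.
Sep 24, 1849 → Sep 24, 1850: 365 days.
Sep 24, 1850 → Sep 24, 1851: 365 days.
Sep 24, 1851 → Sep 24, 1852: 366 days (Feb 29, 1852 is in that span).
Sep 24, 1852 → Sep 24, 1853: 365 days.
Sep 24, 1853 → Sep 24, 1854: 365 days.
Sep 24, 1854 → Sep 24, 1855: 365 days.
Sep 24, 1855 → Sep 24, 1856: 366 days (Feb 29, 1856 is in that span).
Sep 24, 1856 → Sep 24, 1857: 365 days.
Sep 24, 1857 → Sep 24, 1858: 365 days.
Sep 24, 1858 → Sep 24, 1859: 365 days.
Sep 24, 1859 → Sep 24, 1860: 366 days (Feb 29, 1860 is in that span).
Sep 24, 1860 → Sep 24, 1861: 365 days.
Sep 24, 1861 → Sep 24, 1862: 365 days.
Sep 24, 1862 → Sep 24, 1863: 365 days.
Sep 24, 1863 → Sep 24, 1864: 366 days (Feb 29, 1864 is in that span).
Sep 24, 1864 → Sep 24, 1865: 365 days.
Sep 24, 1865 → Sep 24, 1866: 365 days.
Sep 24, 1866 → Oct 24, 1866: 30 days (September has 30).
Oct 24, 1866 → Nov 24, 1866: 31 days (October has 31).
Nov 24, 1866 → Dec 24, 1866: 30 days (November has 30).
Dec 24, 1866 → Jan 24, 1867: 31 days (December has 31).
Jan 24, 1867 → Feb 24, 1867: 31 days (January has 31).
Feb 24, 1867 → Mar 24, 1867: 28 days (February has 28).
Mar 24, 1867 → Apr 13, 1867: 20 days.
Total: 7871 days.

7871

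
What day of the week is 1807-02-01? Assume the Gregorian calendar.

Doomsday rule: the anchor day for the 1800s is Friday. For year 07: 7÷12 = 0 r 7, and 7÷4 = 1, so 0+7+1 = 8.
Friday + 8 ≡ Saturday — that's 1807's doomsday.
In February the doomsday date is Feb 28 (1807 is not a leap year).
Feb 1 is 27 days before Feb 28; 27 mod 7 = 6, so Saturday − 6 = Sunday.

Sunday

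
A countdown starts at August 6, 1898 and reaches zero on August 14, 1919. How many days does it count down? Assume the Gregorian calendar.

7677

Aug 6, 1898 → Aug 6, 1899: 365 days.
Aug 6, 1899 → Aug 6, 1900: 365 days.
Aug 6, 1900 → Aug 6, 1901: 365 days.
Aug 6, 1901 → Aug 6, 1902: 365 days.
Aug 6, 1902 → Aug 6, 1903: 365 days.
Aug 6, 1903 → Aug 6, 1904: 366 days (Feb 29, 1904 is in that span).
Aug 6, 1904 → Aug 6, 1905: 365 days.
Aug 6, 1905 → Aug 6, 1906: 365 days.
Aug 6, 1906 → Aug 6, 1907: 365 days.
Aug 6, 1907 → Aug 6, 1908: 366 days (Feb 29, 1908 is in that span).
Aug 6, 1908 → Aug 6, 1909: 365 days.
Aug 6, 1909 → Aug 6, 1910: 365 days.
Aug 6, 1910 → Aug 6, 1911: 365 days.
Aug 6, 1911 → Aug 6, 1912: 366 days (Feb 29, 1912 is in that span).
Aug 6, 1912 → Aug 6, 1913: 365 days.
Aug 6, 1913 → Aug 6, 1914: 365 days.
Aug 6, 1914 → Aug 6, 1915: 365 days.
Aug 6, 1915 → Aug 6, 1916: 366 days (Feb 29, 1916 is in that span).
Aug 6, 1916 → Aug 6, 1917: 365 days.
Aug 6, 1917 → Aug 6, 1918: 365 days.
Aug 6, 1918 → Sep 6, 1918: 31 days (August has 31).
Sep 6, 1918 → Oct 6, 1918: 30 days (September has 30).
Oct 6, 1918 → Nov 6, 1918: 31 days (October has 31).
Nov 6, 1918 → Dec 6, 1918: 30 days (November has 30).
Dec 6, 1918 → Jan 6, 1919: 31 days (December has 31).
Jan 6, 1919 → Feb 6, 1919: 31 days (January has 31).
Feb 6, 1919 → Mar 6, 1919: 28 days (February has 28).
Mar 6, 1919 → Apr 6, 1919: 31 days (March has 31).
Apr 6, 1919 → May 6, 1919: 30 days (April has 30).
May 6, 1919 → Jun 6, 1919: 31 days (May has 31).
Jun 6, 1919 → Jul 6, 1919: 30 days (June has 30).
Jul 6, 1919 → Aug 6, 1919: 31 days (July has 31).
Aug 6, 1919 → Aug 14, 1919: 8 days.
Total: 7677 days.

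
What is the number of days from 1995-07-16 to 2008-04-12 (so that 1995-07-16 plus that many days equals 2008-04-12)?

4654

Jul 16, 1995 → Jul 16, 1996: 366 days (Feb 29, 1996 is in that span).
Jul 16, 1996 → Jul 16, 1997: 365 days.
Jul 16, 1997 → Jul 16, 1998: 365 days.
Jul 16, 1998 → Jul 16, 1999: 365 days.
Jul 16, 1999 → Jul 16, 2000: 366 days (Feb 29, 2000 is in that span).
Jul 16, 2000 → Jul 16, 2001: 365 days.
Jul 16, 2001 → Jul 16, 2002: 365 days.
Jul 16, 2002 → Jul 16, 2003: 365 days.
Jul 16, 2003 → Jul 16, 2004: 366 days (Feb 29, 2004 is in that span).
Jul 16, 2004 → Jul 16, 2005: 365 days.
Jul 16, 2005 → Jul 16, 2006: 365 days.
Jul 16, 2006 → Jul 16, 2007: 365 days.
Jul 16, 2007 → Aug 16, 2007: 31 days (July has 31).
Aug 16, 2007 → Sep 16, 2007: 31 days (August has 31).
Sep 16, 2007 → Oct 16, 2007: 30 days (September has 30).
Oct 16, 2007 → Nov 16, 2007: 31 days (October has 31).
Nov 16, 2007 → Dec 16, 2007: 30 days (November has 30).
Dec 16, 2007 → Jan 16, 2008: 31 days (December has 31).
Jan 16, 2008 → Feb 16, 2008: 31 days (January has 31).
Feb 16, 2008 → Mar 16, 2008: 29 days (February has 29).
Mar 16, 2008 → Apr 12, 2008: 27 days.
Total: 4654 days.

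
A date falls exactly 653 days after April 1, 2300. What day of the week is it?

Tuesday

First find the weekday of Apr 1, 2300. Doomsday rule: the anchor day for the 2300s is Wednesday. For year 00: 0÷12 = 0 r 0, and 0÷4 = 0, so 0+0+0 = 0.
Wednesday + 0 ≡ Wednesday — that's 2300's doomsday.
In April the doomsday date is Apr 4.
Apr 1 is 3 days before Apr 4; 3 mod 7 = 3, so Wednesday − 3 = Sunday.
653 mod 7 = 2, so 653 days after a Sunday is Sunday + 2 = Tuesday.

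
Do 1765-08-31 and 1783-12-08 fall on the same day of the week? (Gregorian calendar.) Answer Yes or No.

No

From Aug 31, 1765 to Dec 8, 1783 is 6673 days.
6673 mod 7 = 2, so they are different weekdays.
(Aug 31, 1765 is a Saturday; Dec 8, 1783 is a Monday.)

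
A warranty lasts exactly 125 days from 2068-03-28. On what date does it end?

Mar has 31 days: +4 → Apr 1, 2068 (121 left).
Apr has 30 days: +30 → May 1, 2068 (91 left).
May has 31 days: +31 → Jun 1, 2068 (60 left).
Jun has 30 days: +30 → Jul 1, 2068 (30 left).
+30 → Jul 31, 2068.

July 31, 2068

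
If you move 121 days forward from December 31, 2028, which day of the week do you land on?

Tuesday

Dec 31, 2028 is a Sunday.
121 mod 7 = 2, so 121 days after a Sunday is Sunday + 2 = Tuesday.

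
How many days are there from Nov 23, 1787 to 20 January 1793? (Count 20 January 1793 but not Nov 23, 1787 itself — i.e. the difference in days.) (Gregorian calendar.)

Nov 23, 1787 → Nov 23, 1788: 366 days (Feb 29, 1788 is in that span).
Nov 23, 1788 → Nov 23, 1789: 365 days.
Nov 23, 1789 → Nov 23, 1790: 365 days.
Nov 23, 1790 → Nov 23, 1791: 365 days.
Nov 23, 1791 → Nov 23, 1792: 366 days (Feb 29, 1792 is in that span).
Nov 23, 1792 → Dec 23, 1792: 30 days (November has 30).
Dec 23, 1792 → Jan 20, 1793: 28 days.
Total: 1885 days.

1885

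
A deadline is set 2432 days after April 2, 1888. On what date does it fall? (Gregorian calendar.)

November 29, 1894

+365 (one year) → Apr 2, 1889 (2067 left).
+365 (one year) → Apr 2, 1890 (1702 left).
+365 (one year) → Apr 2, 1891 (1337 left).
+366 (one year; includes Feb 29, 1892) → Apr 2, 1892 (971 left).
+365 (one year) → Apr 2, 1893 (606 left).
+365 (one year) → Apr 2, 1894 (241 left).
Apr has 30 days: +29 → May 1, 1894 (212 left).
May has 31 days: +31 → Jun 1, 1894 (181 left).
Jun has 30 days: +30 → Jul 1, 1894 (151 left).
Jul has 31 days: +31 → Aug 1, 1894 (120 left).
Aug has 31 days: +31 → Sep 1, 1894 (89 left).
Sep has 30 days: +30 → Oct 1, 1894 (59 left).
Oct has 31 days: +31 → Nov 1, 1894 (28 left).
+28 → Nov 29, 1894.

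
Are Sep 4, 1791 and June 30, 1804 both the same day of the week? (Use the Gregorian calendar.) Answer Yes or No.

No

From Sep 4, 1791 to Jun 30, 1804 is 4682 days.
4682 mod 7 = 6, so they are different weekdays.
(Sep 4, 1791 is a Sunday; Jun 30, 1804 is a Saturday.)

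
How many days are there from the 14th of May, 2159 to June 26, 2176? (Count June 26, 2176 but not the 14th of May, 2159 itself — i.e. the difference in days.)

6253

May 14, 2159 → May 14, 2160: 366 days (Feb 29, 2160 is in that span).
May 14, 2160 → May 14, 2161: 365 days.
May 14, 2161 → May 14, 2162: 365 days.
May 14, 2162 → May 14, 2163: 365 days.
May 14, 2163 → May 14, 2164: 366 days (Feb 29, 2164 is in that span).
May 14, 2164 → May 14, 2165: 365 days.
May 14, 2165 → May 14, 2166: 365 days.
May 14, 2166 → May 14, 2167: 365 days.
May 14, 2167 → May 14, 2168: 366 days (Feb 29, 2168 is in that span).
May 14, 2168 → May 14, 2169: 365 days.
May 14, 2169 → May 14, 2170: 365 days.
May 14, 2170 → May 14, 2171: 365 days.
May 14, 2171 → May 14, 2172: 366 days (Feb 29, 2172 is in that span).
May 14, 2172 → May 14, 2173: 365 days.
May 14, 2173 → May 14, 2174: 365 days.
May 14, 2174 → May 14, 2175: 365 days.
May 14, 2175 → May 14, 2176: 366 days (Feb 29, 2176 is in that span).
May 14, 2176 → Jun 14, 2176: 31 days (May has 31).
Jun 14, 2176 → Jun 26, 2176: 12 days.
Total: 6253 days.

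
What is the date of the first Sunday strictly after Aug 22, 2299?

Aug 22, 2299 is a Tuesday.
From Tuesday to the next Sunday is 5 days.
Aug 22, 2299 + 5 = Aug 27, 2299.

August 27, 2299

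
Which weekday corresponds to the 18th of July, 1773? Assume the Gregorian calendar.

Sunday

Doomsday rule: the anchor day for the 1700s is Sunday. For year 73: 73÷12 = 6 r 1, and 1÷4 = 0, so 6+1+0 = 7.
Sunday + 7 ≡ Sunday — that's 1773's doomsday.
In July the doomsday date is Jul 11.
Jul 18 is 7 days after Jul 11; 7 mod 7 = 0, so Sunday + 0 = Sunday.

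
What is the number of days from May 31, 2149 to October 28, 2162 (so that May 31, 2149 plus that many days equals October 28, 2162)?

4898

May 31, 2149 → May 31, 2150: 365 days.
May 31, 2150 → May 31, 2151: 365 days.
May 31, 2151 → May 31, 2152: 366 days (Feb 29, 2152 is in that span).
May 31, 2152 → May 31, 2153: 365 days.
May 31, 2153 → May 31, 2154: 365 days.
May 31, 2154 → May 31, 2155: 365 days.
May 31, 2155 → May 31, 2156: 366 days (Feb 29, 2156 is in that span).
May 31, 2156 → May 31, 2157: 365 days.
May 31, 2157 → May 31, 2158: 365 days.
May 31, 2158 → May 31, 2159: 365 days.
May 31, 2159 → May 31, 2160: 366 days (Feb 29, 2160 is in that span).
May 31, 2160 → May 31, 2161: 365 days.
May 31, 2161 → May 31, 2162: 365 days.
May 31, 2162 → Jun 30, 2162: 30 days (May has 31).
Jun 30, 2162 → Jul 30, 2162: 30 days (June has 30).
Jul 30, 2162 → Aug 30, 2162: 31 days (July has 31).
Aug 30, 2162 → Sep 30, 2162: 31 days (August has 31).
Sep 30, 2162 → Oct 28, 2162: 28 days.
Total: 4898 days.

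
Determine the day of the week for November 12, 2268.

Doomsday rule: the anchor day for the 2200s is Friday. For year 68: 68÷12 = 5 r 8, and 8÷4 = 2, so 5+8+2 = 15.
Friday + 15 ≡ Saturday — that's 2268's doomsday.
In November the doomsday date is Nov 7.
Nov 12 is 5 days after Nov 7; 5 mod 7 = 5, so Saturday + 5 = Thursday.

Thursday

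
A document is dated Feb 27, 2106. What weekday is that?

Saturday

January 1, 2106 is a Friday.
Jan 1, 2106 → Feb 1, 2106: 31 days (January has 31).
Feb 1, 2106 → Feb 27, 2106: 26 days.
Total: 57 days.
57 mod 7 = 1, so Friday + 1 = Saturday.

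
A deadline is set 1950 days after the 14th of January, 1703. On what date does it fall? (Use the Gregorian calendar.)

+365 (one year) → Jan 14, 1704 (1585 left).
+366 (one year; includes Feb 29, 1704) → Jan 14, 1705 (1219 left).
+365 (one year) → Jan 14, 1706 (854 left).
+365 (one year) → Jan 14, 1707 (489 left).
+365 (one year) → Jan 14, 1708 (124 left).
Jan has 31 days: +18 → Feb 1, 1708 (106 left).
Feb has 29 days: +29 → Mar 1, 1708 (77 left).
Mar has 31 days: +31 → Apr 1, 1708 (46 left).
Apr has 30 days: +30 → May 1, 1708 (16 left).
+16 → May 17, 1708.

May 17, 1708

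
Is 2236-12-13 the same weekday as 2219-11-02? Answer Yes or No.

From Nov 2, 2219 to Dec 13, 2236 is 6251 days.
6251 mod 7 = 0, so they are the same weekday.
(Nov 2, 2219 is a Tuesday; Dec 13, 2236 is a Tuesday.)

Yes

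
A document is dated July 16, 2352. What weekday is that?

Wednesday

Doomsday rule: the anchor day for the 2300s is Wednesday. For year 52: 52÷12 = 4 r 4, and 4÷4 = 1, so 4+4+1 = 9.
Wednesday + 9 ≡ Friday — that's 2352's doomsday.
In July the doomsday date is Jul 11.
Jul 16 is 5 days after Jul 11; 5 mod 7 = 5, so Friday + 5 = Wednesday.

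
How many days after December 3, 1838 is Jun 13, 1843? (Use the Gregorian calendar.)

1653

Dec 3, 1838 → Dec 3, 1839: 365 days.
Dec 3, 1839 → Dec 3, 1840: 366 days (Feb 29, 1840 is in that span).
Dec 3, 1840 → Dec 3, 1841: 365 days.
Dec 3, 1841 → Dec 3, 1842: 365 days.
Dec 3, 1842 → Jan 3, 1843: 31 days (December has 31).
Jan 3, 1843 → Feb 3, 1843: 31 days (January has 31).
Feb 3, 1843 → Mar 3, 1843: 28 days (February has 28).
Mar 3, 1843 → Apr 3, 1843: 31 days (March has 31).
Apr 3, 1843 → May 3, 1843: 30 days (April has 30).
May 3, 1843 → Jun 3, 1843: 31 days (May has 31).
Jun 3, 1843 → Jun 13, 1843: 10 days.
Total: 1653 days.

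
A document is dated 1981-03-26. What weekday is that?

Thursday

Doomsday rule: the anchor day for the 1900s is Wednesday. For year 81: 81÷12 = 6 r 9, and 9÷4 = 2, so 6+9+2 = 17.
Wednesday + 17 ≡ Saturday — that's 1981's doomsday.
In March the doomsday date is Mar 14.
Mar 26 is 12 days after Mar 14; 12 mod 7 = 5, so Saturday + 5 = Thursday.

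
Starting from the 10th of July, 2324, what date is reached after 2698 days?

November 29, 2331

+365 (one year) → Jul 10, 2325 (2333 left).
+365 (one year) → Jul 10, 2326 (1968 left).
+365 (one year) → Jul 10, 2327 (1603 left).
+366 (one year; includes Feb 29, 2328) → Jul 10, 2328 (1237 left).
+365 (one year) → Jul 10, 2329 (872 left).
+365 (one year) → Jul 10, 2330 (507 left).
+365 (one year) → Jul 10, 2331 (142 left).
Jul has 31 days: +22 → Aug 1, 2331 (120 left).
Aug has 31 days: +31 → Sep 1, 2331 (89 left).
Sep has 30 days: +30 → Oct 1, 2331 (59 left).
Oct has 31 days: +31 → Nov 1, 2331 (28 left).
+28 → Nov 29, 2331.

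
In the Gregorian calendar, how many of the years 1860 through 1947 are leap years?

Multiples of 4 in [1860,1947]: 22.
Of those, multiples of 100: 1 (not leap unless ÷400).
Multiples of 400: 0.
Leap years = 22 − 1 + 0 = 21.

21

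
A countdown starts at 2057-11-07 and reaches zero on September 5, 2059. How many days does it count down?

Nov 7, 2057 → Nov 7, 2058: 365 days.
Nov 7, 2058 → Dec 7, 2058: 30 days (November has 30).
Dec 7, 2058 → Jan 7, 2059: 31 days (December has 31).
Jan 7, 2059 → Feb 7, 2059: 31 days (January has 31).
Feb 7, 2059 → Mar 7, 2059: 28 days (February has 28).
Mar 7, 2059 → Apr 7, 2059: 31 days (March has 31).
Apr 7, 2059 → May 7, 2059: 30 days (April has 30).
May 7, 2059 → Jun 7, 2059: 31 days (May has 31).
Jun 7, 2059 → Jul 7, 2059: 30 days (June has 30).
Jul 7, 2059 → Aug 7, 2059: 31 days (July has 31).
Aug 7, 2059 → Sep 5, 2059: 29 days.
Total: 667 days.

667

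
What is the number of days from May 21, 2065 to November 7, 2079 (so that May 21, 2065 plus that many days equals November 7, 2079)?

May 21, 2065 → May 21, 2066: 365 days.
May 21, 2066 → May 21, 2067: 365 days.
May 21, 2067 → May 21, 2068: 366 days (Feb 29, 2068 is in that span).
May 21, 2068 → May 21, 2069: 365 days.
May 21, 2069 → May 21, 2070: 365 days.
May 21, 2070 → May 21, 2071: 365 days.
May 21, 2071 → May 21, 2072: 366 days (Feb 29, 2072 is in that span).
May 21, 2072 → May 21, 2073: 365 days.
May 21, 2073 → May 21, 2074: 365 days.
May 21, 2074 → May 21, 2075: 365 days.
May 21, 2075 → May 21, 2076: 366 days (Feb 29, 2076 is in that span).
May 21, 2076 → May 21, 2077: 365 days.
May 21, 2077 → May 21, 2078: 365 days.
May 21, 2078 → May 21, 2079: 365 days.
May 21, 2079 → Jun 21, 2079: 31 days (May has 31).
Jun 21, 2079 → Jul 21, 2079: 30 days (June has 30).
Jul 21, 2079 → Aug 21, 2079: 31 days (July has 31).
Aug 21, 2079 → Sep 21, 2079: 31 days (August has 31).
Sep 21, 2079 → Oct 21, 2079: 30 days (September has 30).
Oct 21, 2079 → Nov 7, 2079: 17 days.
Total: 5283 days.

5283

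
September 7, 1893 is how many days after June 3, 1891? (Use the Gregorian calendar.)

Jun 3, 1891 → Jun 3, 1892: 366 days (Feb 29, 1892 is in that span).
Jun 3, 1892 → Jun 3, 1893: 365 days.
Jun 3, 1893 → Jul 3, 1893: 30 days (June has 30).
Jul 3, 1893 → Aug 3, 1893: 31 days (July has 31).
Aug 3, 1893 → Sep 3, 1893: 31 days (August has 31).
Sep 3, 1893 → Sep 7, 1893: 4 days.
Total: 827 days.

827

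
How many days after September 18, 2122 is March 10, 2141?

Sep 18, 2122 → Sep 18, 2123: 365 days.
Sep 18, 2123 → Sep 18, 2124: 366 days (Feb 29, 2124 is in that span).
Sep 18, 2124 → Sep 18, 2125: 365 days.
Sep 18, 2125 → Sep 18, 2126: 365 days.
Sep 18, 2126 → Sep 18, 2127: 365 days.
Sep 18, 2127 → Sep 18, 2128: 366 days (Feb 29, 2128 is in that span).
Sep 18, 2128 → Sep 18, 2129: 365 days.
Sep 18, 2129 → Sep 18, 2130: 365 days.
Sep 18, 2130 → Sep 18, 2131: 365 days.
Sep 18, 2131 → Sep 18, 2132: 366 days (Feb 29, 2132 is in that span).
Sep 18, 2132 → Sep 18, 2133: 365 days.
Sep 18, 2133 → Sep 18, 2134: 365 days.
Sep 18, 2134 → Sep 18, 2135: 365 days.
Sep 18, 2135 → Sep 18, 2136: 366 days (Feb 29, 2136 is in that span).
Sep 18, 2136 → Sep 18, 2137: 365 days.
Sep 18, 2137 → Sep 18, 2138: 365 days.
Sep 18, 2138 → Sep 18, 2139: 365 days.
Sep 18, 2139 → Sep 18, 2140: 366 days (Feb 29, 2140 is in that span).
Sep 18, 2140 → Oct 18, 2140: 30 days (September has 30).
Oct 18, 2140 → Nov 18, 2140: 31 days (October has 31).
Nov 18, 2140 → Dec 18, 2140: 30 days (November has 30).
Dec 18, 2140 → Jan 18, 2141: 31 days (December has 31).
Jan 18, 2141 → Feb 18, 2141: 31 days (January has 31).
Feb 18, 2141 → Mar 10, 2141: 20 days.
Total: 6748 days.

6748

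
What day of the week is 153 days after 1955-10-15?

First find the weekday of Oct 15, 1955. Doomsday rule: the anchor day for the 1900s is Wednesday. For year 55: 55÷12 = 4 r 7, and 7÷4 = 1, so 4+7+1 = 12.
Wednesday + 12 ≡ Monday — that's 1955's doomsday.
In October the doomsday date is Oct 10.
Oct 15 is 5 days after Oct 10; 5 mod 7 = 5, so Monday + 5 = Saturday.
153 mod 7 = 6, so 153 days after a Saturday is Saturday + 6 = Friday.

Friday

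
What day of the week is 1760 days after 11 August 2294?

First find the weekday of Aug 11, 2294. Doomsday rule: the anchor day for the 2200s is Friday. For year 94: 94÷12 = 7 r 10, and 10÷4 = 2, so 7+10+2 = 19.
Friday + 19 ≡ Wednesday — that's 2294's doomsday.
In August the doomsday date is Aug 8.
Aug 11 is 3 days after Aug 8; 3 mod 7 = 3, so Wednesday + 3 = Saturday.
1760 mod 7 = 3, so 1760 days after a Saturday is Saturday + 3 = Tuesday.

Tuesday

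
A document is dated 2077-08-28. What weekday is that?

Doomsday rule: the anchor day for the 2000s is Tuesday. For year 77: 77÷12 = 6 r 5, and 5÷4 = 1, so 6+5+1 = 12.
Tuesday + 12 ≡ Sunday — that's 2077's doomsday.
In August the doomsday date is Aug 8.
Aug 28 is 20 days after Aug 8; 20 mod 7 = 6, so Sunday + 6 = Saturday.

Saturday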